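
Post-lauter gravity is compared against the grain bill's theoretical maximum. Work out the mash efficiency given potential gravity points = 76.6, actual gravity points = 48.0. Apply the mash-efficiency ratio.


efficiency = actual / potential × 100
efficiency = 48.0 / 76.6 × 100

62.6632 %


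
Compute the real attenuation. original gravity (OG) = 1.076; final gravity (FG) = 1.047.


AA = (OG−FG)/(OG−1)·100;  RA = AA·0.8192
AA = (1.076 − 1.047)/(1.076 − 1)·100 = 38.1579
RA = 38.1579·0.8192

31.2589 %


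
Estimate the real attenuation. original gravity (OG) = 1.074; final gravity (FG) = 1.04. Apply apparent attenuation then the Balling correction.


AA = (OG−FG)/(OG−1)·100;  RA = AA·0.8192
AA = (1.074 − 1.04)/(1.074 − 1)·100 = 45.9459
RA = 45.9459·0.8192

37.6389 %


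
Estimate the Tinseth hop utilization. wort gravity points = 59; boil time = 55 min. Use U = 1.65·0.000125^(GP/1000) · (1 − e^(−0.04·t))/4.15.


bigness = 1.65·0.000125^(59/1000) = 0.9710
boil_factor = (1 − e^(−0.04·55))/4.15 = 0.2143
U = 0.9710 · 0.2143

0.2080


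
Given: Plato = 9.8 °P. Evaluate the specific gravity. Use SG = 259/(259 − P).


SG = 259/(259 − 9.8)

1.0393


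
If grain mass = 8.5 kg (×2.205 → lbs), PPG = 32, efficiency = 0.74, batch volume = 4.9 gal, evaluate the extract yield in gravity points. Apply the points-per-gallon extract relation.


points = lbs × PPG × eff / vol
lbs = 8.5 × 2.205 = 18.7425
points = 18.7425 × 32 × 0.74 / 4.9

90.5760 points


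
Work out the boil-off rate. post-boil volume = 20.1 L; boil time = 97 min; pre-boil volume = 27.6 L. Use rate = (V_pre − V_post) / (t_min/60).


rate = (27.6 − 20.1) / (97/60)

4.6392 L/hr


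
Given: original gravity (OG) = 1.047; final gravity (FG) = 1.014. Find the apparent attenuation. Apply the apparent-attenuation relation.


AA = (OG − FG)/(OG − 1) · 100
AA = (1.047 − 1.014)/(1.047 − 1) · 100

70.2128 %


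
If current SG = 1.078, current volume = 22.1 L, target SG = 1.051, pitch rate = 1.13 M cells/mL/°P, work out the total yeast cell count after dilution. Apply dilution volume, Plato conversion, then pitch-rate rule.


V_w = V·((SG_c−1)/(SG_t−1)−1);  °P = 259 − 259/SG_t;  cells = rate·(V+V_w)·°P
V_w = 22.1·((1.078−1)/(1.051−1)−1) = 11.7000
V_final = 22.1 + 11.7000 = 33.8000
°P = 259 − 259/1.051 = 12.5680
cells = 1.13·33.8000·12.5680

480.0234 billion cells


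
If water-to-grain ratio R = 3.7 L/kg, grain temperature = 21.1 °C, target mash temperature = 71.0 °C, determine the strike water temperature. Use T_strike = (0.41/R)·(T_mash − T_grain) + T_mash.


T_strike = (0.41/3.7)·(71.0 − 21.1) + 71.0

76.5295 °C


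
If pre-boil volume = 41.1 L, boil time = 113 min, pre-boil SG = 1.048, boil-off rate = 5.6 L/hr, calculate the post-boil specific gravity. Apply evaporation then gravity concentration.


V_post = V_pre − rate·(t/60);  SG_post = 1 + (SG_pre−1)·V_pre/V_post
V_post = 41.1 − 5.6·(113/60) = 30.5533
SG_post = 1 + (1.048 − 1)·41.1/30.5533

1.0646


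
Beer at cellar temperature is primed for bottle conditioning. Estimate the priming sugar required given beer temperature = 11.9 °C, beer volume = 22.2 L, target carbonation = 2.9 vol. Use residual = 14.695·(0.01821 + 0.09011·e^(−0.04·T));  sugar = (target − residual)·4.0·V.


residual = 14.695·(0.01821 + 0.09011·e^(−0.04·11.9)) = 1.0903
sugar = (2.9 − 1.0903)·4.0·22.2

160.7056 g


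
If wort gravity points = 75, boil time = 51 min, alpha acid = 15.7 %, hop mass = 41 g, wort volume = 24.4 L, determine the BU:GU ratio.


U = 1.65·0.000125^(GP/1000)·(1−e^(−0.04t))/4.15;  IBU = (α/100)·m·U·1000/V;  BU:GU = IBU/GP
U = 1.65·0.000125^(75/1000)·(1−e^(−0.04·51))/4.15 = 0.1763
IBU = (15.7/100)·41·0.1763·1000/24.4 = 46.5053
BU:GU = 46.5053/75

0.6201


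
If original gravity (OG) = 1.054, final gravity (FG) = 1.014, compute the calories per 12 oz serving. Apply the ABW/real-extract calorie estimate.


ABW = (OG−FG)·131.25·0.79/FG;  °P = 259 − 259/SG (for OG→OE and FG→AE);  RE = 0.1808·OE + 0.8192·AE;  Cal = (6.9·ABW + 4·(RE−0.1))·FG·3.55
ABW = (1.054 − 1.014)·131.25·0.79/1.014 = 4.0902
OE = 259 − 259/1.054 = 13.2694 °P
AE = 259 − 259/1.014 = 3.5759 °P
RE = 0.1808·13.2694 + 0.8192·3.5759 = 5.3285 °P
Cal = (6.9·4.0902 + 4·(5.3285−0.1))·1.014·3.55

176.8775 kcal


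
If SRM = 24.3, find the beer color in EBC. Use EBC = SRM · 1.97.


EBC = 24.3 · 1.97

47.8710 EBC


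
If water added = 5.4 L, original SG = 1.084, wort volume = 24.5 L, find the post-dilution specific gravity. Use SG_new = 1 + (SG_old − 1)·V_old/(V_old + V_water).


pts = (1.084 − 1)·1000·24.5/(24.5 + 5.4) = 68.8294
SG_new = 1 + 68.8294/1000

1.0688


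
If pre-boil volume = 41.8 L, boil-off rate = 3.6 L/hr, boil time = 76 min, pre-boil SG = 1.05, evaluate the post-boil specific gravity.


V_post = V_pre − rate·(t/60);  SG_post = 1 + (SG_pre−1)·V_pre/V_post
V_post = 41.8 − 3.6·(76/60) = 37.2400
SG_post = 1 + (1.05 − 1)·41.8/37.2400

1.0561


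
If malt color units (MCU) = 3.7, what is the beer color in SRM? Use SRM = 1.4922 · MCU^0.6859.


SRM = 1.4922 · 3.7^0.6859

3.6606 SRM


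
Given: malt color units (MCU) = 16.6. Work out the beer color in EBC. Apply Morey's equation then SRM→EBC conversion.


SRM = 1.4922·MCU^0.6859;  EBC = SRM·1.97
SRM = 1.4922·16.6^0.6859 = 10.2494
EBC = 10.2494·1.97

20.1914 EBC


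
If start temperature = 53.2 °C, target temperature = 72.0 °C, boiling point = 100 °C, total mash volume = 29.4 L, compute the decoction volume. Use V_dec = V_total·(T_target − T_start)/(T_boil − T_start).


V_dec = 29.4·(72.0 − 53.2)/(100 − 53.2)

11.8103 L


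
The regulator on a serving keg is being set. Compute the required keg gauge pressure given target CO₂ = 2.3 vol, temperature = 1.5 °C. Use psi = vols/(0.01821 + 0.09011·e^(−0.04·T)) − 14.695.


psi = 2.3/(0.01821 + 0.09011·e^(−0.04·1.5)) − 14.695

7.6194 psi


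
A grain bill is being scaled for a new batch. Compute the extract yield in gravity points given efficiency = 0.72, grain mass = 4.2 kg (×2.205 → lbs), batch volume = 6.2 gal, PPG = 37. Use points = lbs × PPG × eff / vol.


lbs = 4.2 × 2.205 = 9.2610
points = 9.2610 × 37 × 0.72 / 6.2

39.7924 points


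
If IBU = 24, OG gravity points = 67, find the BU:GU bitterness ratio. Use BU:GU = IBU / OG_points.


BU:GU = 24 / 67

0.3582


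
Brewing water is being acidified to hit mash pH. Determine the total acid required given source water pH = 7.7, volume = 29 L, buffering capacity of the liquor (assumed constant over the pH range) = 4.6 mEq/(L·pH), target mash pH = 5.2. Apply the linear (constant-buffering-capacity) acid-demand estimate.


acid = buffering capacity · (pH_source − pH_target) · V
acid = 4.6 · (7.7 − 5.2) · 29

333.5000 mEq


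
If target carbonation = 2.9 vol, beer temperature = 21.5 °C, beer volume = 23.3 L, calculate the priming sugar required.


residual = 14.695·(0.01821 + 0.09011·e^(−0.04·T));  sugar = (target − residual)·4.0·V
residual = 14.695·(0.01821 + 0.09011·e^(−0.04·21.5)) = 0.8279
sugar = (2.9 − 0.8279)·4.0·23.3

193.1166 g


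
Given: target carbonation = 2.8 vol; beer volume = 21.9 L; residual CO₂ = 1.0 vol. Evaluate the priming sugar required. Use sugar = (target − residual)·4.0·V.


sugar = (2.8 − 1.0)·4.0·21.9

157.6800 g


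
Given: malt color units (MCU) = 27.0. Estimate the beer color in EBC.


SRM = 1.4922·MCU^0.6859;  EBC = SRM·1.97
SRM = 1.4922·27.0^0.6859 = 14.3087
EBC = 14.3087·1.97

28.1881 EBC


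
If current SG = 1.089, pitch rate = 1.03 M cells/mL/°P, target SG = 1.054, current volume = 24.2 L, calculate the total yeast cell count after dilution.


V_w = V·((SG_c−1)/(SG_t−1)−1);  °P = 259 − 259/SG_t;  cells = rate·(V+V_w)·°P
V_w = 24.2·((1.089−1)/(1.054−1)−1) = 15.6852
V_final = 24.2 + 15.6852 = 39.8852
°P = 259 − 259/1.054 = 13.2694
cells = 1.03·39.8852·13.2694

545.1321 billion cells


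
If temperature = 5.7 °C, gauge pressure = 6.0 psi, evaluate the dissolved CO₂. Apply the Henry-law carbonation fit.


vols = (P + 14.695)·(0.01821 + 0.09011·e^(−0.04·T))
vols = (6.0 + 14.695)·(0.01821 + 0.09011·e^(−0.04·5.7))

1.8615 volumes


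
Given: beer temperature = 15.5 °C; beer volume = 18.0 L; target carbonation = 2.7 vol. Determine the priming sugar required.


residual = 14.695·(0.01821 + 0.09011·e^(−0.04·T));  sugar = (target − residual)·4.0·V
residual = 14.695·(0.01821 + 0.09011·e^(−0.04·15.5)) = 0.9799
sugar = (2.7 − 0.9799)·4.0·18.0

123.8455 g


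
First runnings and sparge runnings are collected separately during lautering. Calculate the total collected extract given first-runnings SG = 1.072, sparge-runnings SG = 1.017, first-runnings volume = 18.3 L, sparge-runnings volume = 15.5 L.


total = Σ (SG_i − 1)·1000·V_i
first = (1.072 − 1)·1000·18.3 = 1317.6000
sparge = (1.017 − 1)·1000·15.5 = 263.5000
total = 1317.6000 + 263.5000

1581.1000 gravity·L


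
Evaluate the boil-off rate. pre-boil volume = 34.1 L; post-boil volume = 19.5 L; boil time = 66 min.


rate = (V_pre − V_post) / (t_min/60)
rate = (34.1 − 19.5) / (66/60)

13.2727 L/hr


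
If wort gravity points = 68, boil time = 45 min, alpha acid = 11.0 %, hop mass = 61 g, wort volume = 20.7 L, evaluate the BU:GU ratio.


U = 1.65·0.000125^(GP/1000)·(1−e^(−0.04t))/4.15;  IBU = (α/100)·m·U·1000/V;  BU:GU = IBU/GP
U = 1.65·0.000125^(68/1000)·(1−e^(−0.04·45))/4.15 = 0.1801
IBU = (11.0/100)·61·0.1801·1000/20.7 = 58.3860
BU:GU = 58.3860/68

0.8586


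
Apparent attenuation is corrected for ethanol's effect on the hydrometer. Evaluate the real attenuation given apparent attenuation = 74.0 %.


RA = AA · 0.8192
RA = 74.0 · 0.8192

60.6208 %


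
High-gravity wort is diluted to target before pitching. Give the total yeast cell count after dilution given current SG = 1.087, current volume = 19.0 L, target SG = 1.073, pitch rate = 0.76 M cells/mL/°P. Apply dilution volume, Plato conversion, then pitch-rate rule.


V_w = V·((SG_c−1)/(SG_t−1)−1);  °P = 259 − 259/SG_t;  cells = rate·(V+V_w)·°P
V_w = 19.0·((1.087−1)/(1.073−1)−1) = 3.6438
V_final = 19.0 + 3.6438 = 22.6438
°P = 259 − 259/1.073 = 17.6207
cells = 0.76·22.6438·17.6207

303.2400 billion cells


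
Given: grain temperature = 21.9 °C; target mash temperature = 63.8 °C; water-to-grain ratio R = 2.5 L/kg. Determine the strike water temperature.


T_strike = (0.41/R)·(T_mash − T_grain) + T_mash
T_strike = (0.41/2.5)·(63.8 − 21.9) + 63.8

70.6716 °C


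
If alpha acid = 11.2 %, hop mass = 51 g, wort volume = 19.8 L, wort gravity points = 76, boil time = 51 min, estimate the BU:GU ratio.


U = 1.65·0.000125^(GP/1000)·(1−e^(−0.04t))/4.15;  IBU = (α/100)·m·U·1000/V;  BU:GU = IBU/GP
U = 1.65·0.000125^(76/1000)·(1−e^(−0.04·51))/4.15 = 0.1747
IBU = (11.2/100)·51·0.1747·1000/19.8 = 50.3998
BU:GU = 50.3998/76

0.6632


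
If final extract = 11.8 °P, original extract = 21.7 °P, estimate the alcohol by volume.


SG = 259/(259 − P);  ABV = (OG − FG)·131.25
OG = 259/(259 − 21.7) = 1.0914
FG = 259/(259 − 11.8) = 1.0477
ABV = (1.0914 − 1.0477)·131.25

5.7370 % ABV


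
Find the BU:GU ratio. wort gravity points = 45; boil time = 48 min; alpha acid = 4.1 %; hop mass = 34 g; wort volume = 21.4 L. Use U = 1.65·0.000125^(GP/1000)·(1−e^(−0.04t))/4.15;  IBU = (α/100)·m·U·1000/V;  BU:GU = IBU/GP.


U = 1.65·0.000125^(45/1000)·(1−e^(−0.04·48))/4.15 = 0.2264
IBU = (4.1/100)·34·0.2264·1000/21.4 = 14.7501
BU:GU = 14.7501/45

0.3278


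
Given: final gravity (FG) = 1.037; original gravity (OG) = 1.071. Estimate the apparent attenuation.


AA = (OG − FG)/(OG − 1) · 100
AA = (1.071 − 1.037)/(1.071 − 1) · 100

47.8873 %


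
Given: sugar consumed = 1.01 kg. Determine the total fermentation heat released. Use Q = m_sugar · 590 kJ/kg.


Q = 1.01 · 590

595.9000 kJ


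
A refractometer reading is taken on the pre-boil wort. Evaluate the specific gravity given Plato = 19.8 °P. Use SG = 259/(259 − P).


SG = 259/(259 − 19.8)

1.0828


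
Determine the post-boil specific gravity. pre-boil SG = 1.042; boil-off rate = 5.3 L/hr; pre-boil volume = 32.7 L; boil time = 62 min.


V_post = V_pre − rate·(t/60);  SG_post = 1 + (SG_pre−1)·V_pre/V_post
V_post = 32.7 − 5.3·(62/60) = 27.2233
SG_post = 1 + (1.042 − 1)·32.7/27.2233

1.0504


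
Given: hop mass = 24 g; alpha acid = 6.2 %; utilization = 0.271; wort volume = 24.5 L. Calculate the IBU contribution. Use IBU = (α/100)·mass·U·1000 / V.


IBU = (6.2/100)·24·0.271·1000 / 24.5

16.4591 IBU


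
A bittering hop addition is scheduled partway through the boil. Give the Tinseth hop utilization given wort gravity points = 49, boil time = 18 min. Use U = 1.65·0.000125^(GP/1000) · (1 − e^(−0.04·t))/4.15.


bigness = 1.65·0.000125^(49/1000) = 1.0623
boil_factor = (1 − e^(−0.04·18))/4.15 = 0.1237
U = 1.0623 · 0.1237

0.1314


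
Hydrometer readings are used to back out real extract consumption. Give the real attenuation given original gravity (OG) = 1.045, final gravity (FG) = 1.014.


AA = (OG−FG)/(OG−1)·100;  RA = AA·0.8192
AA = (1.045 − 1.014)/(1.045 − 1)·100 = 68.8889
RA = 68.8889·0.8192

56.4338 %


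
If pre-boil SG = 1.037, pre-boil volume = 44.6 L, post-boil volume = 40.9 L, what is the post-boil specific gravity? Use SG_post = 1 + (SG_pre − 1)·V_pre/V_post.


pts_pre = (1.037 − 1)·1000 = 37.0000
pts_post = 37.0000·44.6/40.9 = 40.3472
SG_post = 1 + 40.3472/1000

1.0403


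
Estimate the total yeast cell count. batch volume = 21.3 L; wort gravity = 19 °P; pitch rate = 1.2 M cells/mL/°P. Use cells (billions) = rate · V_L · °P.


cells = 1.2 · 21.3 · 19

485.6400 billion cells


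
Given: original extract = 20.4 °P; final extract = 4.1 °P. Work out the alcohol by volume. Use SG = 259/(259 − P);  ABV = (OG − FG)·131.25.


OG = 259/(259 − 20.4) = 1.0855
FG = 259/(259 − 4.1) = 1.0161
ABV = (1.0855 − 1.0161)·131.25

9.1106 % ABV


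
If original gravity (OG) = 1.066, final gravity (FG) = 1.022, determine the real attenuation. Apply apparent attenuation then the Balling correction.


AA = (OG−FG)/(OG−1)·100;  RA = AA·0.8192
AA = (1.066 − 1.022)/(1.066 − 1)·100 = 66.6667
RA = 66.6667·0.8192

54.6133 %


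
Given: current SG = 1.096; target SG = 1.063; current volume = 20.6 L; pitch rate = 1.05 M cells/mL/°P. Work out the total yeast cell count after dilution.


V_w = V·((SG_c−1)/(SG_t−1)−1);  °P = 259 − 259/SG_t;  cells = rate·(V+V_w)·°P
V_w = 20.6·((1.096−1)/(1.063−1)−1) = 10.7905
V_final = 20.6 + 10.7905 = 31.3905
°P = 259 − 259/1.063 = 15.3500
cells = 1.05·31.3905·15.3500

505.9344 billion cells


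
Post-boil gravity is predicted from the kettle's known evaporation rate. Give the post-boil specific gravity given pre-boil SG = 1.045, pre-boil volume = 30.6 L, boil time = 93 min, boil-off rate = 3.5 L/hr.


V_post = V_pre − rate·(t/60);  SG_post = 1 + (SG_pre−1)·V_pre/V_post
V_post = 30.6 − 3.5·(93/60) = 25.1750
SG_post = 1 + (1.045 − 1)·30.6/25.1750

1.0547


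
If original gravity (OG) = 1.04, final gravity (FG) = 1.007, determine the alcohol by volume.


ABV = (OG − FG) · 131.25
ABV = (1.04 − 1.007) · 131.25

4.3313 % ABV


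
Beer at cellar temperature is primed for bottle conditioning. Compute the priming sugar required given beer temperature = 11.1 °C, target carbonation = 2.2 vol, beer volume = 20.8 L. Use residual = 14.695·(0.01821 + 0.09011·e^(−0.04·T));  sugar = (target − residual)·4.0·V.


residual = 14.695·(0.01821 + 0.09011·e^(−0.04·11.1)) = 1.1170
sugar = (2.2 − 1.1170)·4.0·20.8

90.1054 g


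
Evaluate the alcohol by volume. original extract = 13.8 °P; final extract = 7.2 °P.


SG = 259/(259 − P);  ABV = (OG − FG)·131.25
OG = 259/(259 − 13.8) = 1.0563
FG = 259/(259 − 7.2) = 1.0286
ABV = (1.0563 − 1.0286)·131.25

3.6338 % ABV


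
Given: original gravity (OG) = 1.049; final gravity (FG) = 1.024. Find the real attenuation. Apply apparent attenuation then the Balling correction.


AA = (OG−FG)/(OG−1)·100;  RA = AA·0.8192
AA = (1.049 − 1.024)/(1.049 − 1)·100 = 51.0204
RA = 51.0204·0.8192

41.7959 %


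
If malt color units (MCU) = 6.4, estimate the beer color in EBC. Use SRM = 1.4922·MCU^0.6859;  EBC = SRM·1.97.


SRM = 1.4922·6.4^0.6859 = 5.3307
EBC = 5.3307·1.97

10.5015 EBC


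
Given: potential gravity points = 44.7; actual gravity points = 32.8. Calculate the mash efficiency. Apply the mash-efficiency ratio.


efficiency = actual / potential × 100
efficiency = 32.8 / 44.7 × 100

73.3781 %


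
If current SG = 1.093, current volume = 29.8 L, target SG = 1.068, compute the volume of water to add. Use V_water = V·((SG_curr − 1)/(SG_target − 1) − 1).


V_water = 29.8·((1.093 − 1)/(1.068 − 1) − 1)

10.9559 L


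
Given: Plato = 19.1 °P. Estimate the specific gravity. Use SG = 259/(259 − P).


SG = 259/(259 − 19.1)

1.0796


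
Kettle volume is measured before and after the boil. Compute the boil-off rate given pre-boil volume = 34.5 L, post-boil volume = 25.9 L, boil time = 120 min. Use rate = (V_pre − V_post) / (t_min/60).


rate = (34.5 − 25.9) / (120/60)

4.3000 L/hr


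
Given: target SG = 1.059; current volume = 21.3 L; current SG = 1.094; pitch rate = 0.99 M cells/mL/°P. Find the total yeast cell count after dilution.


V_w = V·((SG_c−1)/(SG_t−1)−1);  °P = 259 − 259/SG_t;  cells = rate·(V+V_w)·°P
V_w = 21.3·((1.094−1)/(1.059−1)−1) = 12.6356
V_final = 21.3 + 12.6356 = 33.9356
°P = 259 − 259/1.059 = 14.4297
cells = 0.99·33.9356·14.4297

484.7820 billion cells


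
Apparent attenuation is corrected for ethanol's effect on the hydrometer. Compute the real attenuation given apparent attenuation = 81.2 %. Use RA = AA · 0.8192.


RA = 81.2 · 0.8192

66.5190 %


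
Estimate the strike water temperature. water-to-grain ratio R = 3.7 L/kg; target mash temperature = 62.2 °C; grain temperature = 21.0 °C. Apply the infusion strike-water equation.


T_strike = (0.41/R)·(T_mash − T_grain) + T_mash
T_strike = (0.41/3.7)·(62.2 − 21.0) + 62.2

66.7654 °C


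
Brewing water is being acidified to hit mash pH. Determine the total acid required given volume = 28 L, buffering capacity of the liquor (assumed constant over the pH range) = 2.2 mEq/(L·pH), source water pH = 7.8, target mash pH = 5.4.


acid = buffering capacity · (pH_source − pH_target) · V
acid = 2.2 · (7.8 − 5.4) · 28

147.8400 mEq


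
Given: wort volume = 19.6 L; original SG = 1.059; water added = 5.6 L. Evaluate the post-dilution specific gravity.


SG_new = 1 + (SG_old − 1)·V_old/(V_old + V_water)
pts = (1.059 − 1)·1000·19.6/(19.6 + 5.6) = 45.8889
SG_new = 1 + 45.8889/1000

1.0459


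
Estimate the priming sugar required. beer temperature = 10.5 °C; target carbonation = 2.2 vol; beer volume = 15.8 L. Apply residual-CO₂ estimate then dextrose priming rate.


residual = 14.695·(0.01821 + 0.09011·e^(−0.04·T));  sugar = (target − residual)·4.0·V
residual = 14.695·(0.01821 + 0.09011·e^(−0.04·10.5)) = 1.1376
sugar = (2.2 − 1.1376)·4.0·15.8

67.1414 g


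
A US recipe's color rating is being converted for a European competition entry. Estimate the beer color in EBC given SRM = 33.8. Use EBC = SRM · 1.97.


EBC = 33.8 · 1.97

66.5860 EBC


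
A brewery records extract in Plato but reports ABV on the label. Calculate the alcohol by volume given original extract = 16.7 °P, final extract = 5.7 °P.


SG = 259/(259 − P);  ABV = (OG − FG)·131.25
OG = 259/(259 − 16.7) = 1.0689
FG = 259/(259 − 5.7) = 1.0225
ABV = (1.0689 − 1.0225)·131.25

6.0926 % ABV


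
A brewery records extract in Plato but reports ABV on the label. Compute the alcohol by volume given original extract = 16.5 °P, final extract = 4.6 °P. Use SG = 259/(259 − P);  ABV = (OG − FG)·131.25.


OG = 259/(259 − 16.5) = 1.0680
FG = 259/(259 − 4.6) = 1.0181
ABV = (1.0680 − 1.0181)·131.25

6.5572 % ABV


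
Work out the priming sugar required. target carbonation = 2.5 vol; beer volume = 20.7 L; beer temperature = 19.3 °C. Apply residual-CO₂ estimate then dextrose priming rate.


residual = 14.695·(0.01821 + 0.09011·e^(−0.04·T));  sugar = (target − residual)·4.0·V
residual = 14.695·(0.01821 + 0.09011·e^(−0.04·19.3)) = 0.8795
sugar = (2.5 − 0.8795)·4.0·20.7

134.1793 g


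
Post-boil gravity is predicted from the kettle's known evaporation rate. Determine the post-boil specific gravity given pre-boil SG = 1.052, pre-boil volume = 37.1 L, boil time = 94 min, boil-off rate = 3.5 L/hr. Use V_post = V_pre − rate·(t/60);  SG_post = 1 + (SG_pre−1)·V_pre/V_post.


V_post = 37.1 − 3.5·(94/60) = 31.6167
SG_post = 1 + (1.052 − 1)·37.1/31.6167

1.0610


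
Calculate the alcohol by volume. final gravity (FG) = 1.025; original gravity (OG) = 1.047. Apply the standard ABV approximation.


ABV = (OG − FG) · 131.25
ABV = (1.047 − 1.025) · 131.25

2.8875 % ABV


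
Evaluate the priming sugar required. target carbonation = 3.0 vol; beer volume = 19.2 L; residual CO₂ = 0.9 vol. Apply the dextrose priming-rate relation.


sugar = (target − residual)·4.0·V
sugar = (3.0 − 0.9)·4.0·19.2

161.2800 g


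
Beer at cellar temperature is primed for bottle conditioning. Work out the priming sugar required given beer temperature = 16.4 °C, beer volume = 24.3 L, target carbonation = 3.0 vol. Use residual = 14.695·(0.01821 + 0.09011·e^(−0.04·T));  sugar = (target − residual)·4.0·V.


residual = 14.695·(0.01821 + 0.09011·e^(−0.04·16.4)) = 0.9547
sugar = (3.0 − 0.9547)·4.0·24.3

198.7996 g


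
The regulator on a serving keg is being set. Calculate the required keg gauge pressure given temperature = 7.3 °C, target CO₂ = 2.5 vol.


psi = vols/(0.01821 + 0.09011·e^(−0.04·T)) − 14.695
psi = 2.5/(0.01821 + 0.09011·e^(−0.04·7.3)) − 14.695

14.5443 psi


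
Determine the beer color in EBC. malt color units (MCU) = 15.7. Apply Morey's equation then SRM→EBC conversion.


SRM = 1.4922·MCU^0.6859;  EBC = SRM·1.97
SRM = 1.4922·15.7^0.6859 = 9.8649
EBC = 9.8649·1.97

19.4339 EBC


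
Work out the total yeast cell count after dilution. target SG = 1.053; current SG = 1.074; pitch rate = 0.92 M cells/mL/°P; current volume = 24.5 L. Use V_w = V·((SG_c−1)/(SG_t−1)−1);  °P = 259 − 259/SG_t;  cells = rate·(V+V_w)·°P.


V_w = 24.5·((1.074−1)/(1.053−1)−1) = 9.7075
V_final = 24.5 + 9.7075 = 34.2075
°P = 259 − 259/1.053 = 13.0361
cells = 0.92·34.2075·13.0361

410.2580 billion cells


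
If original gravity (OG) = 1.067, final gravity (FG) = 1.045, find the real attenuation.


AA = (OG−FG)/(OG−1)·100;  RA = AA·0.8192
AA = (1.067 − 1.045)/(1.067 − 1)·100 = 32.8358
RA = 32.8358·0.8192

26.8991 %


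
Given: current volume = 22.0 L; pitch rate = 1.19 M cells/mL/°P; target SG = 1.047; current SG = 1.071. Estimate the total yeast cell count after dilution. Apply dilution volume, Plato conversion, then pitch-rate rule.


V_w = V·((SG_c−1)/(SG_t−1)−1);  °P = 259 − 259/SG_t;  cells = rate·(V+V_w)·°P
V_w = 22.0·((1.071−1)/(1.047−1)−1) = 11.2340
V_final = 22.0 + 11.2340 = 33.2340
°P = 259 − 259/1.047 = 11.6266
cells = 1.19·33.2340·11.6266

459.8128 billion cells


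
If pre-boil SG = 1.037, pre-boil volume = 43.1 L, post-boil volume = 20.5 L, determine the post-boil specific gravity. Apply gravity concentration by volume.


SG_post = 1 + (SG_pre − 1)·V_pre/V_post
pts_pre = (1.037 − 1)·1000 = 37.0000
pts_post = 37.0000·43.1/20.5 = 77.7902
SG_post = 1 + 77.7902/1000

1.0778


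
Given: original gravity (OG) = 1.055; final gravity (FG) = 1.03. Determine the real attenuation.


AA = (OG−FG)/(OG−1)·100;  RA = AA·0.8192
AA = (1.055 − 1.03)/(1.055 − 1)·100 = 45.4545
RA = 45.4545·0.8192

37.2364 %


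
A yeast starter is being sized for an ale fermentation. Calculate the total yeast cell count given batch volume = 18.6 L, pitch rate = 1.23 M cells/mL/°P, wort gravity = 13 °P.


cells (billions) = rate · V_L · °P
cells = 1.23 · 18.6 · 13

297.4140 billion cells


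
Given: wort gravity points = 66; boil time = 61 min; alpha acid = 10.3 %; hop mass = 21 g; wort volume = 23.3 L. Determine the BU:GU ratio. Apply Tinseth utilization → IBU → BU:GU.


U = 1.65·0.000125^(GP/1000)·(1−e^(−0.04t))/4.15;  IBU = (α/100)·m·U·1000/V;  BU:GU = IBU/GP
U = 1.65·0.000125^(66/1000)·(1−e^(−0.04·61))/4.15 = 0.2006
IBU = (10.3/100)·21·0.2006·1000/23.3 = 18.6177
BU:GU = 18.6177/66

0.2821


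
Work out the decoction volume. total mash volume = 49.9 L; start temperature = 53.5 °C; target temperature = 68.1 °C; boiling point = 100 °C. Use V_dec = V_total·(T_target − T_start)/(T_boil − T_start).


V_dec = 49.9·(68.1 − 53.5)/(100 − 53.5)

15.6675 L


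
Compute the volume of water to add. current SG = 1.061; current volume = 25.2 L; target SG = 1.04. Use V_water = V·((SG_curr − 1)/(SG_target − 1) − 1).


V_water = 25.2·((1.061 − 1)/(1.04 − 1) − 1)

13.2300 L


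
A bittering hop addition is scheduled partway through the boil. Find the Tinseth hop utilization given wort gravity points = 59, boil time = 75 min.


U = 1.65·0.000125^(GP/1000) · (1 − e^(−0.04·t))/4.15
bigness = 1.65·0.000125^(59/1000) = 0.9710
boil_factor = (1 − e^(−0.04·75))/4.15 = 0.2290
U = 0.9710 · 0.2290

0.2223


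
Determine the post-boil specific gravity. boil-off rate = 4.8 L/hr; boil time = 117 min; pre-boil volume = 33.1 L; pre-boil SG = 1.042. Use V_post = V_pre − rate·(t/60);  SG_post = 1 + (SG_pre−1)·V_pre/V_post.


V_post = 33.1 − 4.8·(117/60) = 23.7400
SG_post = 1 + (1.042 − 1)·33.1/23.7400

1.0586


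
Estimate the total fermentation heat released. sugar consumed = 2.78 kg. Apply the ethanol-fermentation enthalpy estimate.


Q = m_sugar · 590 kJ/kg
Q = 2.78 · 590

1640.2000 kJ


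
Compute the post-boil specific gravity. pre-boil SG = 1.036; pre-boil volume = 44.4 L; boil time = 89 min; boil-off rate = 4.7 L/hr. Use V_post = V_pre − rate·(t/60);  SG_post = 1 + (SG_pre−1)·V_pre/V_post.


V_post = 44.4 − 4.7·(89/60) = 37.4283
SG_post = 1 + (1.036 − 1)·44.4/37.4283

1.0427


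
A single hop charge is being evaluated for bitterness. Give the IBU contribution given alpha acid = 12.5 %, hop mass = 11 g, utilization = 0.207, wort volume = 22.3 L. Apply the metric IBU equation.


IBU = (α/100)·mass·U·1000 / V
IBU = (12.5/100)·11·0.207·1000 / 22.3

12.7635 IBU


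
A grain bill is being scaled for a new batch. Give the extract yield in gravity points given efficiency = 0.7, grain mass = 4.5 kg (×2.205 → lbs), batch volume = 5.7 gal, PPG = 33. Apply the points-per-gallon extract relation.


points = lbs × PPG × eff / vol
lbs = 4.5 × 2.205 = 9.9225
points = 9.9225 × 33 × 0.7 / 5.7

40.2122 points


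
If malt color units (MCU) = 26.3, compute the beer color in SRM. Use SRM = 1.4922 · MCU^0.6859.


SRM = 1.4922 · 26.3^0.6859

14.0532 SRM


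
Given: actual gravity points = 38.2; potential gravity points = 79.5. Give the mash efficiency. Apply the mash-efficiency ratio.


efficiency = actual / potential × 100
efficiency = 38.2 / 79.5 × 100

48.0503 %


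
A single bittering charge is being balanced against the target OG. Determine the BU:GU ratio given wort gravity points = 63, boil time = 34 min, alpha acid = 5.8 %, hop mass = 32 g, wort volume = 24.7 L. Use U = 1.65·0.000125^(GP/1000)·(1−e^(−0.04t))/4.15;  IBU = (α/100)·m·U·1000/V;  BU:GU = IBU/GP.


U = 1.65·0.000125^(63/1000)·(1−e^(−0.04·34))/4.15 = 0.1678
IBU = (5.8/100)·32·0.1678·1000/24.7 = 12.6069
BU:GU = 12.6069/63

0.2001


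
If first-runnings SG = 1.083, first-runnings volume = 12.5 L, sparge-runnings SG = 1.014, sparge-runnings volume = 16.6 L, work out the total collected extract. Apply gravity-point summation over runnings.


total = Σ (SG_i − 1)·1000·V_i
first = (1.083 − 1)·1000·12.5 = 1037.5000
sparge = (1.014 − 1)·1000·16.6 = 232.4000
total = 1037.5000 + 232.4000

1269.9000 gravity·L


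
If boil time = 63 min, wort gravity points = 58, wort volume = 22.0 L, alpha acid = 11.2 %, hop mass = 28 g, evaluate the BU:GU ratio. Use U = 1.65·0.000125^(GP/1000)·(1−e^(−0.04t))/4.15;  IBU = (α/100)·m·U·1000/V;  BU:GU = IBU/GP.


U = 1.65·0.000125^(58/1000)·(1−e^(−0.04·63))/4.15 = 0.2171
IBU = (11.2/100)·28·0.2171·1000/22.0 = 30.9443
BU:GU = 30.9443/58

0.5335


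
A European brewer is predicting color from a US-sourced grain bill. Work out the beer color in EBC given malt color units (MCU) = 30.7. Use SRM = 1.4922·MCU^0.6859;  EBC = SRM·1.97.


SRM = 1.4922·30.7^0.6859 = 15.6263
EBC = 15.6263·1.97

30.7837 EBC


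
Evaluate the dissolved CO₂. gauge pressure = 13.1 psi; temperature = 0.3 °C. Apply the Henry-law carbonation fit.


vols = (P + 14.695)·(0.01821 + 0.09011·e^(−0.04·T))
vols = (13.1 + 14.695)·(0.01821 + 0.09011·e^(−0.04·0.3))

2.9809 volumes


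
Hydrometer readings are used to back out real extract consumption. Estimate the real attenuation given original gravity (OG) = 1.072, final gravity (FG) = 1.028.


AA = (OG−FG)/(OG−1)·100;  RA = AA·0.8192
AA = (1.072 − 1.028)/(1.072 − 1)·100 = 61.1111
RA = 61.1111·0.8192

50.0622 %


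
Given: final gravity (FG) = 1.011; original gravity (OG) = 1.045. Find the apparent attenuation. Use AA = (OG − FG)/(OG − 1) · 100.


AA = (1.045 − 1.011)/(1.045 − 1) · 100

75.5556 %


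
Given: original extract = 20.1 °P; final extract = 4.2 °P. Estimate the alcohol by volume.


SG = 259/(259 − P);  ABV = (OG − FG)·131.25
OG = 259/(259 − 20.1) = 1.0841
FG = 259/(259 − 4.2) = 1.0165
ABV = (1.0841 − 1.0165)·131.25

8.8793 % ABV


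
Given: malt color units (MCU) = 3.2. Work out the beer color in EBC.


SRM = 1.4922·MCU^0.6859;  EBC = SRM·1.97
SRM = 1.4922·3.2^0.6859 = 3.3137
EBC = 3.3137·1.97

6.5279 EBC


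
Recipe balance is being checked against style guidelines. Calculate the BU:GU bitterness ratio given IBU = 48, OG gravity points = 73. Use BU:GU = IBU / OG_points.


BU:GU = 48 / 73

0.6575


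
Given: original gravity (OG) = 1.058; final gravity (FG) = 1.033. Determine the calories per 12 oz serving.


ABW = (OG−FG)·131.25·0.79/FG;  °P = 259 − 259/SG (for OG→OE and FG→AE);  RE = 0.1808·OE + 0.8192·AE;  Cal = (6.9·ABW + 4·(RE−0.1))·FG·3.55
ABW = (1.058 − 1.033)·131.25·0.79/1.033 = 2.5094
OE = 259 − 259/1.058 = 14.1985 °P
AE = 259 − 259/1.033 = 8.2740 °P
RE = 0.1808·14.1985 + 0.8192·8.2740 = 9.3451 °P
Cal = (6.9·2.5094 + 4·(9.3451−0.1))·1.033·3.55

199.1085 kcal


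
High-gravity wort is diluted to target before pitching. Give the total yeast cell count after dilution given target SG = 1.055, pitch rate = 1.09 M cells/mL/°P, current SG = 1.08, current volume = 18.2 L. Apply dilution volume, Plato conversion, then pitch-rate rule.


V_w = V·((SG_c−1)/(SG_t−1)−1);  °P = 259 − 259/SG_t;  cells = rate·(V+V_w)·°P
V_w = 18.2·((1.08−1)/(1.055−1)−1) = 8.2727
V_final = 18.2 + 8.2727 = 26.4727
°P = 259 − 259/1.055 = 13.5024
cells = 1.09·26.4727·13.5024

389.6146 billion cells


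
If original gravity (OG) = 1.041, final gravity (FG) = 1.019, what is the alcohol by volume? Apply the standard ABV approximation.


ABV = (OG − FG) · 131.25
ABV = (1.041 − 1.019) · 131.25

2.8875 % ABV


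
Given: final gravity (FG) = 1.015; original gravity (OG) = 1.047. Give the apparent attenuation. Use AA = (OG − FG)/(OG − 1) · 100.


AA = (1.047 − 1.015)/(1.047 − 1) · 100

68.0851 %


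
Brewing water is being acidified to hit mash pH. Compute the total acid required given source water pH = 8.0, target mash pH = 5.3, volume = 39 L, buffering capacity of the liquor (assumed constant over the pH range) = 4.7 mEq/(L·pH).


acid = buffering capacity · (pH_source − pH_target) · V
acid = 4.7 · (8.0 − 5.3) · 39

494.9100 mEq


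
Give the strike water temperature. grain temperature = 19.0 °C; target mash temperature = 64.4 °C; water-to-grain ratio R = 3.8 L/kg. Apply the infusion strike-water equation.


T_strike = (0.41/R)·(T_mash − T_grain) + T_mash
T_strike = (0.41/3.8)·(64.4 − 19.0) + 64.4

69.2984 °C


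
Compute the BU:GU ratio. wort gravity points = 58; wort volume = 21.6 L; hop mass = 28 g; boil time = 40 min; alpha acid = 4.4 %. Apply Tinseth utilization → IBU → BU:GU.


U = 1.65·0.000125^(GP/1000)·(1−e^(−0.04t))/4.15;  IBU = (α/100)·m·U·1000/V;  BU:GU = IBU/GP
U = 1.65·0.000125^(58/1000)·(1−e^(−0.04·40))/4.15 = 0.1884
IBU = (4.4/100)·28·0.1884·1000/21.6 = 10.7466
BU:GU = 10.7466/58

0.1853


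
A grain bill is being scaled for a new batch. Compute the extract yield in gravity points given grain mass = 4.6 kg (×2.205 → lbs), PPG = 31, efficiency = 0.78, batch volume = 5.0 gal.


points = lbs × PPG × eff / vol
lbs = 4.6 × 2.205 = 10.1430
points = 10.1430 × 31 × 0.78 / 5.0

49.0515 points


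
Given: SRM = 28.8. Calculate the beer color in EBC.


EBC = SRM · 1.97
EBC = 28.8 · 1.97

56.7360 EBC


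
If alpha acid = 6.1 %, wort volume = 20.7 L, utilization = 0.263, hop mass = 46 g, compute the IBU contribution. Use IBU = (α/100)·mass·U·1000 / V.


IBU = (6.1/100)·46·0.263·1000 / 20.7

35.6511 IBU


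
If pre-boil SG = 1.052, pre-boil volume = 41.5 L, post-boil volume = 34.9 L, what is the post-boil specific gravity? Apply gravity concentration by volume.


SG_post = 1 + (SG_pre − 1)·V_pre/V_post
pts_pre = (1.052 − 1)·1000 = 52.0000
pts_post = 52.0000·41.5/34.9 = 61.8338
SG_post = 1 + 61.8338/1000

1.0618


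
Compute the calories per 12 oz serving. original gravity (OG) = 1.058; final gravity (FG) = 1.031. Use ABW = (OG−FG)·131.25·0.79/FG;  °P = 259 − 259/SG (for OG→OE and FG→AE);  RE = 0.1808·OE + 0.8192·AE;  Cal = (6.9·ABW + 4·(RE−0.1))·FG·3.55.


ABW = (1.058 − 1.031)·131.25·0.79/1.031 = 2.7154
OE = 259 − 259/1.058 = 14.1985 °P
AE = 259 − 259/1.031 = 7.7876 °P
RE = 0.1808·14.1985 + 0.8192·7.7876 = 8.9467 °P
Cal = (6.9·2.7154 + 4·(8.9467−0.1))·1.031·3.55

198.0924 kcal


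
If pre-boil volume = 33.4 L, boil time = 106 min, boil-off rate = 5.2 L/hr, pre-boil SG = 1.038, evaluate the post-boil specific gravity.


V_post = V_pre − rate·(t/60);  SG_post = 1 + (SG_pre−1)·V_pre/V_post
V_post = 33.4 − 5.2·(106/60) = 24.2133
SG_post = 1 + (1.038 − 1)·33.4/24.2133

1.0524


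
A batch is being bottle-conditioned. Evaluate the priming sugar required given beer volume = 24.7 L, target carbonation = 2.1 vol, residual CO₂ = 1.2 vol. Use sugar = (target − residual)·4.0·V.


sugar = (2.1 − 1.2)·4.0·24.7

88.9200 g


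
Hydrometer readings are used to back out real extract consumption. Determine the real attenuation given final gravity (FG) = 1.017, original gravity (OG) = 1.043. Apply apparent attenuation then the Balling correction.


AA = (OG−FG)/(OG−1)·100;  RA = AA·0.8192
AA = (1.043 − 1.017)/(1.043 − 1)·100 = 60.4651
RA = 60.4651·0.8192

49.5330 %


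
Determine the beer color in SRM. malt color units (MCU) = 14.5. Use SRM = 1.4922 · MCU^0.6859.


SRM = 1.4922 · 14.5^0.6859

9.3413 SRM


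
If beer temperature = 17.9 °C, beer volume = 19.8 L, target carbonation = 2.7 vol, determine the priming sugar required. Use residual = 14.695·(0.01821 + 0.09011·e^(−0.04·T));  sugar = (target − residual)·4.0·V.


residual = 14.695·(0.01821 + 0.09011·e^(−0.04·17.9)) = 0.9147
sugar = (2.7 − 0.9147)·4.0·19.8

141.3942 g


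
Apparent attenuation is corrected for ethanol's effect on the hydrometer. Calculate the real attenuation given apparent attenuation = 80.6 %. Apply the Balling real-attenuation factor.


RA = AA · 0.8192
RA = 80.6 · 0.8192

66.0275 %


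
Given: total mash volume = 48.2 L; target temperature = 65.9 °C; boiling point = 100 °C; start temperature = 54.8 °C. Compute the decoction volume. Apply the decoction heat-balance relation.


V_dec = V_total·(T_target − T_start)/(T_boil − T_start)
V_dec = 48.2·(65.9 − 54.8)/(100 − 54.8)

11.8367 L


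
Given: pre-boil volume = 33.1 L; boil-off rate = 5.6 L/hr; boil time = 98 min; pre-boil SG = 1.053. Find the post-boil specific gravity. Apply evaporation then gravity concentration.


V_post = V_pre − rate·(t/60);  SG_post = 1 + (SG_pre−1)·V_pre/V_post
V_post = 33.1 − 5.6·(98/60) = 23.9533
SG_post = 1 + (1.053 − 1)·33.1/23.9533

1.0732


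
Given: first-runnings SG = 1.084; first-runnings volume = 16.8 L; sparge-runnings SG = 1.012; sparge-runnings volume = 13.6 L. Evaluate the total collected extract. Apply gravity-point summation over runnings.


total = Σ (SG_i − 1)·1000·V_i
first = (1.084 − 1)·1000·16.8 = 1411.2000
sparge = (1.012 − 1)·1000·13.6 = 163.2000
total = 1411.2000 + 163.2000

1574.4000 gravity·L


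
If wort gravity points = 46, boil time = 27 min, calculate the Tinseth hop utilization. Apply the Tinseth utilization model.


U = 1.65·0.000125^(GP/1000) · (1 − e^(−0.04·t))/4.15
bigness = 1.65·0.000125^(46/1000) = 1.0913
boil_factor = (1 − e^(−0.04·27))/4.15 = 0.1591
U = 1.0913 · 0.1591

0.1737


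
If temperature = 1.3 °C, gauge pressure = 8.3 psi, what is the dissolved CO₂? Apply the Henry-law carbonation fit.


vols = (P + 14.695)·(0.01821 + 0.09011·e^(−0.04·T))
vols = (8.3 + 14.695)·(0.01821 + 0.09011·e^(−0.04·1.3))

2.3858 volumes


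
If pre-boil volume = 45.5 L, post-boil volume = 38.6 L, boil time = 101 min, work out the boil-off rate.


rate = (V_pre − V_post) / (t_min/60)
rate = (45.5 − 38.6) / (101/60)

4.0990 L/hr


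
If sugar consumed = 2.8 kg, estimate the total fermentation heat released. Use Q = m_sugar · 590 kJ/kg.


Q = 2.8 · 590

1652.0000 kJ


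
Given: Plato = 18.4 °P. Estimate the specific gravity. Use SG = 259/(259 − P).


SG = 259/(259 − 18.4)

1.0765


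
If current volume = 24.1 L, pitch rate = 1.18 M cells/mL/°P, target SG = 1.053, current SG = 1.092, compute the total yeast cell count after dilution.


V_w = V·((SG_c−1)/(SG_t−1)−1);  °P = 259 − 259/SG_t;  cells = rate·(V+V_w)·°P
V_w = 24.1·((1.092−1)/(1.053−1)−1) = 17.7340
V_final = 24.1 + 17.7340 = 41.8340
°P = 259 − 259/1.053 = 13.0361
cells = 1.18·41.8340·13.0361

643.5144 billion cells


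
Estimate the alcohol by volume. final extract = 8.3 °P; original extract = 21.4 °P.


SG = 259/(259 − P);  ABV = (OG − FG)·131.25
OG = 259/(259 − 21.4) = 1.0901
FG = 259/(259 − 8.3) = 1.0331
ABV = (1.0901 − 1.0331)·131.25

7.4760 % ABV


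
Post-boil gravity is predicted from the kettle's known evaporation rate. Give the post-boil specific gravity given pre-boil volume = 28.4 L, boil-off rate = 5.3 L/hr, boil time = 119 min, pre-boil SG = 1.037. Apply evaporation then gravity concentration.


V_post = V_pre − rate·(t/60);  SG_post = 1 + (SG_pre−1)·V_pre/V_post
V_post = 28.4 − 5.3·(119/60) = 17.8883
SG_post = 1 + (1.037 − 1)·28.4/17.8883

1.0587


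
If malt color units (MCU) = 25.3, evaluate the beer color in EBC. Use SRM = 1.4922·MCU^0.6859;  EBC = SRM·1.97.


SRM = 1.4922·25.3^0.6859 = 13.6845
EBC = 13.6845·1.97

26.9584 EBC
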